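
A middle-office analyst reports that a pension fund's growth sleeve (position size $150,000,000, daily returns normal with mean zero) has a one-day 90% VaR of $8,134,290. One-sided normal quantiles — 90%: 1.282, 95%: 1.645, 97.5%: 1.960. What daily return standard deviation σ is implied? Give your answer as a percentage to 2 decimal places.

VaR as a fraction: $8,134,290 / $150,000,000 = 5.423%.
σ = VaR / z = 5.423% / 1.282 = 4.230%.

4.23%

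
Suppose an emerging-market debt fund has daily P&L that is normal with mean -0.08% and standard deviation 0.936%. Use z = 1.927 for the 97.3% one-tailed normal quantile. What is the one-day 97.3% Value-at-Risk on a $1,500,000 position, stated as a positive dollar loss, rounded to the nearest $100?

$28,300

VaR = −μ + z·σ = −(-0.08%) + 1.927 × 0.936% = 1.884%.
On $1,500,000: 0.01884 × $1,500,000 = $28,260.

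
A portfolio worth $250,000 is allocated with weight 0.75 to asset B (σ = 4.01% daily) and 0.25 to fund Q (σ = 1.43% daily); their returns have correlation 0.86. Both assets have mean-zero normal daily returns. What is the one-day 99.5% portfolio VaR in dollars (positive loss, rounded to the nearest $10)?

$21,380

σ_p² = 0.75²·4.01² + 0.25²·1.43² + 2·0.86·0.75·0.25·4.01·1.43 = 11.0222 (%²).
σ_p = √11.0222 = 3.320%.
At 99.5%, z = 2.576.
VaR = 2.576 × 3.320% = 8.552%; on $250,000 that is $21,380.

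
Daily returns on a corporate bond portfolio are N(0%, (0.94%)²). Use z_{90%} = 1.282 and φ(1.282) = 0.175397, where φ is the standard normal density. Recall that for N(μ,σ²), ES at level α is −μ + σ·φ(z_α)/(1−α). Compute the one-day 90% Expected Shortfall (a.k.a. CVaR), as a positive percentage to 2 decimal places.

Tail multiplier: φ(z)/(1−α) = 0.175397 / 0.1 = 1.754.
ES = 0.94% × 1.754 = 1.649%.

1.65%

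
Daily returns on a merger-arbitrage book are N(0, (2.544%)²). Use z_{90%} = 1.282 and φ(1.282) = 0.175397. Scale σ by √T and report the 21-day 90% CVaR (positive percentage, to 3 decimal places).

20.448%

σ_{21d} = 2.544% × √21 = 11.658%.
ES multiplier = φ(z)/(1−α) = 0.175397/0.1 = 1.754.
ES = 11.658% × 1.754 = 20.448%.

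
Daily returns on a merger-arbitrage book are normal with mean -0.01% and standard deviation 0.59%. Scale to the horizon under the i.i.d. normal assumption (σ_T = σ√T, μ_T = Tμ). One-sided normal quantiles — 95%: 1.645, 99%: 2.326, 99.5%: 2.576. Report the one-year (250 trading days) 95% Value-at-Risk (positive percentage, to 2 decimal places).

17.85%

σ_{250d} = 0.59% × √250 = 9.329%; μ_{250d} = 250 × -0.01% = -2.500%.
VaR = −(-2.500%) + 1.645 × 9.329% = 17.846%.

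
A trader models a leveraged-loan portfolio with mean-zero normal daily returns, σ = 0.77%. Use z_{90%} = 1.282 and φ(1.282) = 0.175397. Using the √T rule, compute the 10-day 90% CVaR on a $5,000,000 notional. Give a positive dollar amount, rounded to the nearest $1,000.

$214,000

σ_{10d} = 0.77% × √10 = 2.435%.
ES multiplier = φ(z)/(1−α) = 0.175397/0.1 = 1.754.
ES = 2.435% × 1.754 = 4.271%; on $5,000,000: $213,550.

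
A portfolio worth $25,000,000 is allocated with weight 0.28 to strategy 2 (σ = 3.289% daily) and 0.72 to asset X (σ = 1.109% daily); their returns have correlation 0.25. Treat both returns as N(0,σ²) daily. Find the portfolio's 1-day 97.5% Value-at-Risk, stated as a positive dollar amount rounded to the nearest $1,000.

$667,000

σ_p² = 0.28²·3.289² + 0.72²·1.109² + 2·0.25·0.28·0.72·3.289·1.109 = 1.8533 (%²).
σ_p = √1.8533 = 1.361%.
At 97.5%, z = 1.960.
VaR = 1.960 × 1.361% = 2.668%; on $25,000,000 that is $667,000.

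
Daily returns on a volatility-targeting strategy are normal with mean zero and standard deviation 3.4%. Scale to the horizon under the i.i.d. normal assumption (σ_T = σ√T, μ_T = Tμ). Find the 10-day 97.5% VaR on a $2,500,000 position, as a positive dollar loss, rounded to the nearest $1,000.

$527,000

At 97.5%, z = 1.960.
σ_{10d} = 3.4% × √10 = 10.752%.
VaR = 1.960 × 10.752% = 21.074%.
On $2,500,000: 0.21074 × $2,500,000 = $526,850.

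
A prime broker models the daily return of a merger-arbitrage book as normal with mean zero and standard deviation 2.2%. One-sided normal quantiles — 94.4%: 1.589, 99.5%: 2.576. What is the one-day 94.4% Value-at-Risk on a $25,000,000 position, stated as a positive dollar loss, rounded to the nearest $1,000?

VaR = z·σ = 1.589 × 2.2% = 3.496%.
On $25,000,000: 0.03496 × $25,000,000 = $874,000.

$874,000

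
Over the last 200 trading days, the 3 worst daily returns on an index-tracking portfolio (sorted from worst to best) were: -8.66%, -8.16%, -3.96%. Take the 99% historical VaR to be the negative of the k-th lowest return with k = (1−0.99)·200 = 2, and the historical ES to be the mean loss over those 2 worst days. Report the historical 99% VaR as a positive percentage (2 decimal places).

8.16%

k = 2; the 2nd lowest return is -8.16%, so VaR = 8.16%.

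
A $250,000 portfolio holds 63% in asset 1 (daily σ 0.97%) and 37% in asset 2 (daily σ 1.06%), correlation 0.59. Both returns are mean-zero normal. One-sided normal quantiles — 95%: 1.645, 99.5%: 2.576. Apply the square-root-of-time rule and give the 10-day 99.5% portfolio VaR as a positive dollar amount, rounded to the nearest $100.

$18,300

σ_p = √(0.63²·0.97² + 0.37²·1.06² + 2·0.59·0.63·0.37·0.97·1.06) = 0.900%.
σ_{10d} = 0.900% × √10 = 2.846%.
VaR = 2.576 × 2.846% = 7.331%; on $250,000 that is $18,328.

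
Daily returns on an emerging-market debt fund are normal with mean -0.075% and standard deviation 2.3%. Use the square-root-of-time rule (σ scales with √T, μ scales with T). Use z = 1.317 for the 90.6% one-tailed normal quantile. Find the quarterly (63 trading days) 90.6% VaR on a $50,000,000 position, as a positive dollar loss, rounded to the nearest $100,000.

σ_{63d} = 2.3% × √63 = 18.256%; μ_{63d} = 63 × -0.075% = -4.725%.
VaR = −(-4.725%) + 1.317 × 18.256% = 28.768%.
On $50,000,000: 0.28768 × $50,000,000 = $14,384,000.

$14,400,000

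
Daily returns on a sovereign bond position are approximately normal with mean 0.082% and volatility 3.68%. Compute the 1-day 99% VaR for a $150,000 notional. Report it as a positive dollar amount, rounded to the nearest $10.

$12,720

At 99% one-sided, z = 2.326.
VaR = −μ + z·σ = −(0.082%) + 2.326 × 3.68% = 8.478%.
On $150,000: 0.08478 × $150,000 = $12,717.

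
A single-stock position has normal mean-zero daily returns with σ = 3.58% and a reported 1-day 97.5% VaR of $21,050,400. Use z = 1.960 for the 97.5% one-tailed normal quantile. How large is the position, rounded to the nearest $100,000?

$300,000,000

VaR as a fraction of value: z·σ = 1.960 × 3.58% = 7.0168%.
Position = $21,050,400 / 0.070168 = $300,000,000.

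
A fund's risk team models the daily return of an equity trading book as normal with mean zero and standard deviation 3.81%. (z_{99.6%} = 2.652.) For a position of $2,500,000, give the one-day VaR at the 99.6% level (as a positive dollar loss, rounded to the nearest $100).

$252,600

VaR = z·σ = 2.652 × 3.81% = 10.104%.
On $2,500,000: 0.10104 × $2,500,000 = $252,600.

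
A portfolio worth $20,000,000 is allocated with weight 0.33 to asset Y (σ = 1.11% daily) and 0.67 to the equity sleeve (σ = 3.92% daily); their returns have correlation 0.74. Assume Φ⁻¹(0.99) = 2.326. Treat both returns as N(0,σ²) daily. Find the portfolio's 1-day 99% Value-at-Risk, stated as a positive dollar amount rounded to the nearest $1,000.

σ_p² = 0.33²·1.11² + 0.67²·3.92² + 2·0.74·0.33·0.67·1.11·3.92 = 8.4560 (%²).
σ_p = √8.4560 = 2.908%.
VaR = 2.326 × 2.908% = 6.764%; on $20,000,000 that is $1,352,800.

$1,353,000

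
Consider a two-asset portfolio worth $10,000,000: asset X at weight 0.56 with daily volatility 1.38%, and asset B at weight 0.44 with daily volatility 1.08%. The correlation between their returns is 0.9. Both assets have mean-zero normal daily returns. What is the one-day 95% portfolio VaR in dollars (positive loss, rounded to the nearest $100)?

$200,400

σ_p² = 0.56²·1.38² + 0.44²·1.08² + 2·0.9·0.56·0.44·1.38·1.08 = 1.4841 (%²).
σ_p = √1.4841 = 1.218%.
At 95%, z = 1.645.
VaR = 1.645 × 1.218% = 2.004%; on $10,000,000 that is $200,400.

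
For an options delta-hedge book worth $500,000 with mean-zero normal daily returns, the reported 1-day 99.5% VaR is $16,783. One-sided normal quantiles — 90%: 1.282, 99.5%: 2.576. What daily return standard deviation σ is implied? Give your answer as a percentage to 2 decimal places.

VaR as a fraction: $16,783 / $500,000 = 3.357%.
σ = VaR / z = 3.357% / 2.576 = 1.303%.

1.30%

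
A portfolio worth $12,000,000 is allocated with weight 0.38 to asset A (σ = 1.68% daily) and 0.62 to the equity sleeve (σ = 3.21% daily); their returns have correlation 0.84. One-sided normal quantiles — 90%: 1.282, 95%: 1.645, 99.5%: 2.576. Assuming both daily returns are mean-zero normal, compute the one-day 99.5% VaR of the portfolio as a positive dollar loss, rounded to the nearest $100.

$788,300

σ_p² = 0.38²·1.68² + 0.62²·3.21² + 2·0.84·0.38·0.62·1.68·3.21 = 6.5030 (%²).
σ_p = √6.5030 = 2.550%.
VaR = 2.576 × 2.550% = 6.569%; on $12,000,000 that is $788,280.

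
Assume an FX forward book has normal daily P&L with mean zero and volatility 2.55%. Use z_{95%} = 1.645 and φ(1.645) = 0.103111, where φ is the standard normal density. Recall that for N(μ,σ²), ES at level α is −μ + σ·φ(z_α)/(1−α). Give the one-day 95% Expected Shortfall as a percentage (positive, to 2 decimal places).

Tail multiplier: φ(z)/(1−α) = 0.103111 / 0.05 = 2.062.
ES = 2.55% × 2.062 = 5.258%.

5.26%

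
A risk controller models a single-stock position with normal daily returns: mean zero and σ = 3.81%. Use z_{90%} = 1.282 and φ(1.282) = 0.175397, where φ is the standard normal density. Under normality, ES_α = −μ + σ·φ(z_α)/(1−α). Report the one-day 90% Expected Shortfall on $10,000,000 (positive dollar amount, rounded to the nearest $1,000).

$668,000

Tail multiplier: φ(z)/(1−α) = 0.175397 / 0.1 = 1.754.
ES = 3.81% × 1.754 = 6.683%.
On $10,000,000: 0.06683 × $10,000,000 = $668,300.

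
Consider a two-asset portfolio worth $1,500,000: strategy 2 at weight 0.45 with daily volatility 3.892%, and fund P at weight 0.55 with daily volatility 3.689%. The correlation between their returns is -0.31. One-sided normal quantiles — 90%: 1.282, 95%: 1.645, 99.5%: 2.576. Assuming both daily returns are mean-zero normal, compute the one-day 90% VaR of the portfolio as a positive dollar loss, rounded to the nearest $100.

σ_p² = 0.45²·3.892² + 0.55²·3.689² + 2·-0.31·0.45·0.55·3.892·3.689 = 4.9809 (%²).
σ_p = √4.9809 = 2.232%.
VaR = 1.282 × 2.232% = 2.861%; on $1,500,000 that is $42,915.

$42,900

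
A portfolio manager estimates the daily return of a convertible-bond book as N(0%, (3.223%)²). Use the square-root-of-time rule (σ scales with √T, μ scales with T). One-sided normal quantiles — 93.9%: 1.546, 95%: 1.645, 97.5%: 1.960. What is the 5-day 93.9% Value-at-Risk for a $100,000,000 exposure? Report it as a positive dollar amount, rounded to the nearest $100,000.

$11,100,000

σ_{5d} = 3.223% × √5 = 7.207%.
VaR = 1.546 × 7.207% = 11.142%.
On $100,000,000: 0.11142 × $100,000,000 = $11,142,000.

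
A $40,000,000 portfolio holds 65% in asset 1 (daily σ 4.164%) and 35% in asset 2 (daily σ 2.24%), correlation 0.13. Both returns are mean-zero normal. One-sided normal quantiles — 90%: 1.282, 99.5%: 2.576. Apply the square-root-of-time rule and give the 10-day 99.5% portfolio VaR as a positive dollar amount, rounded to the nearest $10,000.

σ_p = √(0.65²·4.164² + 0.35²·2.24² + 2·0.13·0.65·0.35·4.164·2.24) = 2.914%.
σ_{10d} = 2.914% × √10 = 9.215%.
VaR = 2.576 × 9.215% = 23.738%; on $40,000,000 that is $9,495,200.

$9,500,000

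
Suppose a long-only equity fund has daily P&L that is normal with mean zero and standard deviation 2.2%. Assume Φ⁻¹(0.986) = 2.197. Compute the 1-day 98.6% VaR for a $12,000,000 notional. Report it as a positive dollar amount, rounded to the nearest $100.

VaR = z·σ = 2.197 × 2.2% = 4.833%.
On $12,000,000: 0.04833 × $12,000,000 = $579,960.

$580,000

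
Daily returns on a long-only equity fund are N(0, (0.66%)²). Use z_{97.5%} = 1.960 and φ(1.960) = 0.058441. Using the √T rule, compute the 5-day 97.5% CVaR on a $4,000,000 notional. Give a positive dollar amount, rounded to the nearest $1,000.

σ_{5d} = 0.66% × √5 = 1.476%.
ES multiplier = φ(z)/(1−α) = 0.058441/0.025 = 2.338.
ES = 1.476% × 2.338 = 3.451%; on $4,000,000: $138,040.

$138,000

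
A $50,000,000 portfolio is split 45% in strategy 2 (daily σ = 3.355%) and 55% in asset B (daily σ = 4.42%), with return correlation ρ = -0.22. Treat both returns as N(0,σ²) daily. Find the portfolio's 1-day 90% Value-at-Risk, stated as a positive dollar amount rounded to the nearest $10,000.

$1,640,000

σ_p² = 0.45²·3.355² + 0.55²·4.42² + 2·-0.22·0.45·0.55·3.355·4.42 = 6.5742 (%²).
σ_p = √6.5742 = 2.564%.
At 90%, z = 1.282.
VaR = 1.282 × 2.564% = 3.287%; on $50,000,000 that is $1,643,500.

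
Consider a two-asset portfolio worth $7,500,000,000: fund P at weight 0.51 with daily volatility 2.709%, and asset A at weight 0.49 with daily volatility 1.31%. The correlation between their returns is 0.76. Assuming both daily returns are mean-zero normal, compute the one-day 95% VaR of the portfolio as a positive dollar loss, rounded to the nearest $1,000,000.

σ_p² = 0.51²·2.709² + 0.49²·1.31² + 2·0.76·0.51·0.49·2.709·1.31 = 3.6688 (%²).
σ_p = √3.6688 = 1.915%.
At 95%, z = 1.645.
VaR = 1.645 × 1.915% = 3.150%; on $7,500,000,000 that is $236,250,000.

$236,000,000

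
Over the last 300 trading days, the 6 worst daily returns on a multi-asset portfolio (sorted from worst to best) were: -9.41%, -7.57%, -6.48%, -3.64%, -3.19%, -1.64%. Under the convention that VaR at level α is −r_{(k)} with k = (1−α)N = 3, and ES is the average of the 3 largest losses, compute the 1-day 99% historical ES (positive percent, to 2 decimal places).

The 3 worst returns sum to -23.46%.
ES = −(-23.46%) / 3 = 7.82%.

7.82%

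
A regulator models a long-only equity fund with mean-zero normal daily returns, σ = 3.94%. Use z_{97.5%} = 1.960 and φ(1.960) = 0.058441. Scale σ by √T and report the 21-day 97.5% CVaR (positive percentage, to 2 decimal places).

42.21%

σ_{21d} = 3.94% × √21 = 18.055%.
ES multiplier = φ(z)/(1−α) = 0.058441/0.025 = 2.338.
ES = 18.055% × 2.338 = 42.213%.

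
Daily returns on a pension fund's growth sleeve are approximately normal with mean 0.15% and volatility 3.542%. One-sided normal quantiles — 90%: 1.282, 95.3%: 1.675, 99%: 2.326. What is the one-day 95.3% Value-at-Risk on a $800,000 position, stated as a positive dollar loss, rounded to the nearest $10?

$46,260

VaR = −μ + z·σ = −(0.15%) + 1.675 × 3.542% = 5.783%.
On $800,000: 0.05783 × $800,000 = $46,264.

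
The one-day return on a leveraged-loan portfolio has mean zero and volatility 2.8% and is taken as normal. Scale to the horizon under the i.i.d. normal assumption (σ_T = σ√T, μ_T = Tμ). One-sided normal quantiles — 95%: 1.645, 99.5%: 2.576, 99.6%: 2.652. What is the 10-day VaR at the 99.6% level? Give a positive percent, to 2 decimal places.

23.48%

σ_{10d} = 2.8% × √10 = 8.854%.
VaR = 2.652 × 8.854% = 23.481%.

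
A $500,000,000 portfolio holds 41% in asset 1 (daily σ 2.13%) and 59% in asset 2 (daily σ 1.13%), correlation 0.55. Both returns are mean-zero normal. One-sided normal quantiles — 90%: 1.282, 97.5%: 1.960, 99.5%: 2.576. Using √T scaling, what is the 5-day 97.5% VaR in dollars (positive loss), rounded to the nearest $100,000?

σ_p = √(0.41²·2.13² + 0.59²·1.13² + 2·0.55·0.41·0.59·2.13·1.13) = 1.359%.
σ_{5d} = 1.359% × √5 = 3.039%.
VaR = 1.960 × 3.039% = 5.956%; on $500,000,000 that is $29,780,000.

$29,800,000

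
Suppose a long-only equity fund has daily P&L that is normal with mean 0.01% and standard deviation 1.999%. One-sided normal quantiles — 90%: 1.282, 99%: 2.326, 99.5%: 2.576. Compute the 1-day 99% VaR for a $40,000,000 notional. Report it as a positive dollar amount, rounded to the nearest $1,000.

VaR = −μ + z·σ = −(0.01%) + 2.326 × 1.999% = 4.640%.
On $40,000,000: 0.04640 × $40,000,000 = $1,856,000.

$1,856,000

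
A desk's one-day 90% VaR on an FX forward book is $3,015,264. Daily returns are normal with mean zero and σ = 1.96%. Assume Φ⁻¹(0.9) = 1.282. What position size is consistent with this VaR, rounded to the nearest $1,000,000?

$120,000,000

VaR as a fraction of value: z·σ = 1.282 × 1.96% = 2.51272%.
Position = $3,015,264 / 0.0251272 = $120,000,000.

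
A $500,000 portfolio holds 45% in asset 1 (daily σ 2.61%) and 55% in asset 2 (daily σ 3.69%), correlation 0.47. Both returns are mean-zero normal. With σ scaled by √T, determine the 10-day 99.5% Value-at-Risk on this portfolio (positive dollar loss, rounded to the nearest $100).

σ_p = √(0.45²·2.61² + 0.55²·3.69² + 2·0.47·0.45·0.55·2.61·3.69) = 2.782%.
σ_{10d} = 2.782% × √10 = 8.797%.
z(99.5%) = 2.576.
VaR = 2.576 × 8.797% = 22.661%; on $500,000 that is $113,305.

$113,300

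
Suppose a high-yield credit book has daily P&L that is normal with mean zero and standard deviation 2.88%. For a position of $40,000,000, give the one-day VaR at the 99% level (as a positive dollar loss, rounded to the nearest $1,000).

$2,680,000

At 99% one-sided, z = 2.326.
VaR = z·σ = 2.326 × 2.88% = 6.699%.
On $40,000,000: 0.06699 × $40,000,000 = $2,679,600.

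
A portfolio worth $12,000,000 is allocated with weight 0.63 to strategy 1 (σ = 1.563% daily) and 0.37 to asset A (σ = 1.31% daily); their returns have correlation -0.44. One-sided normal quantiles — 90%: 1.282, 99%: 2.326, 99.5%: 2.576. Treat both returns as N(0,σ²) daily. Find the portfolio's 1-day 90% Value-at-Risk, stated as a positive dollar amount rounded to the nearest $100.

$136,300

σ_p² = 0.63²·1.563² + 0.37²·1.31² + 2·-0.44·0.63·0.37·1.563·1.31 = 0.7845 (%²).
σ_p = √0.7845 = 0.886%.
VaR = 1.282 × 0.886% = 1.136%; on $12,000,000 that is $136,320.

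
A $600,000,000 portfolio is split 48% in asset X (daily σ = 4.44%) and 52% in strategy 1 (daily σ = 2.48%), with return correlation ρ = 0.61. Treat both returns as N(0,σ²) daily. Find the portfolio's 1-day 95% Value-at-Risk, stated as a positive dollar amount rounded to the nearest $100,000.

$30,500,000

σ_p² = 0.48²·4.44² + 0.52²·2.48² + 2·0.61·0.48·0.52·4.44·2.48 = 9.5581 (%²).
σ_p = √9.5581 = 3.092%.
At 95%, z = 1.645.
VaR = 1.645 × 3.092% = 5.086%; on $600,000,000 that is $30,516,000.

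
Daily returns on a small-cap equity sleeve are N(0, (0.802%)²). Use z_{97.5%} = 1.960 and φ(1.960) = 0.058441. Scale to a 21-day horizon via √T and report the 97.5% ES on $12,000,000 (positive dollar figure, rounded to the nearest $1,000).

σ_{21d} = 0.802% × √21 = 3.675%.
ES multiplier = φ(z)/(1−α) = 0.058441/0.025 = 2.338.
ES = 3.675% × 2.338 = 8.592%; on $12,000,000: $1,031,040.

$1,031,000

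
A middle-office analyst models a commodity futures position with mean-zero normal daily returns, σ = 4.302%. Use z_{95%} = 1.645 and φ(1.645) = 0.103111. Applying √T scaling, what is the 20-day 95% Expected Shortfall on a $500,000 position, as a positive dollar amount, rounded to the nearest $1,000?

$198,000

σ_{20d} = 4.302% × √20 = 19.239%.
ES multiplier = φ(z)/(1−α) = 0.103111/0.05 = 2.062.
ES = 19.239% × 2.062 = 39.671%; on $500,000: $198,355.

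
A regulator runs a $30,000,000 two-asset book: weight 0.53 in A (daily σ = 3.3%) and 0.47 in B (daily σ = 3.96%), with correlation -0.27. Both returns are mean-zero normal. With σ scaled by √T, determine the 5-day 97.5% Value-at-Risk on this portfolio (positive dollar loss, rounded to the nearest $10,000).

σ_p = √(0.53²·3.3² + 0.47²·3.96² + 2·-0.27·0.53·0.47·3.3·3.96) = 2.183%.
σ_{5d} = 2.183% × √5 = 4.881%.
z(97.5%) = 1.960.
VaR = 1.960 × 4.881% = 9.567%; on $30,000,000 that is $2,870,100.

$2,870,000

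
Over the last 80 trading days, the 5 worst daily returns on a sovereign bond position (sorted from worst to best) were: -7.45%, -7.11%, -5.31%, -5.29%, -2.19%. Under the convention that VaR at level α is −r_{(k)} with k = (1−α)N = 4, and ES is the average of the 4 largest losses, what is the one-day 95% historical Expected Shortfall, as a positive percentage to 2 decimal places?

6.29%

The 4 worst returns sum to -25.16%.
ES = −(-25.16%) / 4 = 6.29%.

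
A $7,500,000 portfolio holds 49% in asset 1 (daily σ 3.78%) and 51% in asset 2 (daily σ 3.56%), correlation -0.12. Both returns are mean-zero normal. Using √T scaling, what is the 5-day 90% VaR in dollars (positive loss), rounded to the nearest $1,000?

σ_p = √(0.49²·3.78² + 0.51²·3.56² + 2·-0.12·0.49·0.51·3.78·3.56) = 2.433%.
σ_{5d} = 2.433% × √5 = 5.440%.
z(90%) = 1.282.
VaR = 1.282 × 5.440% = 6.974%; on $7,500,000 that is $523,050.

$523,000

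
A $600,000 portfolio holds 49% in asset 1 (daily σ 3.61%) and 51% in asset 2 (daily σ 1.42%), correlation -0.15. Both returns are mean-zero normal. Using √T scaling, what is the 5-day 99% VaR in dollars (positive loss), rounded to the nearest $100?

$56,400

σ_p = √(0.49²·3.61² + 0.51²·1.42² + 2·-0.15·0.49·0.51·3.61·1.42) = 1.808%.
σ_{5d} = 1.808% × √5 = 4.043%.
z(99%) = 2.326.
VaR = 2.326 × 4.043% = 9.404%; on $600,000 that is $56,424.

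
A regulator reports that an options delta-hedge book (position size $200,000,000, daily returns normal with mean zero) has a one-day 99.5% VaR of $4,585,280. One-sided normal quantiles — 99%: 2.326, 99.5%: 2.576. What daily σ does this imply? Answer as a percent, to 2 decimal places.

VaR as a fraction: $4,585,280 / $200,000,000 = 2.293%.
σ = VaR / z = 2.293% / 2.576 = 0.890%.

0.89%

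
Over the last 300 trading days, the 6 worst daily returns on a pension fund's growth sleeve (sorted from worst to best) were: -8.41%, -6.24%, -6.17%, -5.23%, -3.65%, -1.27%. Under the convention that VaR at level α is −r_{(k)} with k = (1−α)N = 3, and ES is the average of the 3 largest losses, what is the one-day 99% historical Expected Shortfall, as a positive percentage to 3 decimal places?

6.940%

The 3 worst returns sum to -20.82%.
ES = −(-20.82%) / 3 = 6.94% ≈ 6.940%.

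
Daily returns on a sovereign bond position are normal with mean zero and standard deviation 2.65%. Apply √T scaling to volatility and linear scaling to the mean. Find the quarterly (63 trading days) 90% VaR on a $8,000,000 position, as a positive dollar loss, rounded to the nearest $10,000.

$2,160,000

At 90%, z = 1.282.
σ_{63d} = 2.65% × √63 = 21.034%.
VaR = 1.282 × 21.034% = 26.966%.
On $8,000,000: 0.26966 × $8,000,000 = $2,157,280.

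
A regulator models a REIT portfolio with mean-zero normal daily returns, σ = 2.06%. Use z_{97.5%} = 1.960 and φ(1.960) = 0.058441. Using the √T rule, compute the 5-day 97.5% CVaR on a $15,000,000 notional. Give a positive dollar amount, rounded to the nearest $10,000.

σ_{5d} = 2.06% × √5 = 4.606%.
ES multiplier = φ(z)/(1−α) = 0.058441/0.025 = 2.338.
ES = 4.606% × 2.338 = 10.769%; on $15,000,000: $1,615,350.

$1,620,000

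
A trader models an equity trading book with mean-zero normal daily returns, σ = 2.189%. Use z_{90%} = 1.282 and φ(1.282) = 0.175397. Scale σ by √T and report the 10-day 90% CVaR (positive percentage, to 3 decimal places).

σ_{10d} = 2.189% × √10 = 6.922%.
ES multiplier = φ(z)/(1−α) = 0.175397/0.1 = 1.754.
ES = 6.922% × 1.754 = 12.141%.

12.141%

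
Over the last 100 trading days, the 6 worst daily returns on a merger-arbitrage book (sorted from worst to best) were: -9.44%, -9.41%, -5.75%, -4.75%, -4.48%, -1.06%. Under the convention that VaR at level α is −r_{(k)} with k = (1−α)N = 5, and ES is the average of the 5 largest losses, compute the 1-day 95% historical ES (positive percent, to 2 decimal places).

The 5 worst returns sum to -33.83%.
ES = −(-33.83%) / 5 = 6.766% ≈ 6.77%.

6.77%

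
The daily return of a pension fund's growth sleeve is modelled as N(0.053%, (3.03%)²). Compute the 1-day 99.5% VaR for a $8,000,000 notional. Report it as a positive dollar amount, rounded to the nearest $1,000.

At 99.5% one-sided, z = 2.576.
VaR = −μ + z·σ = −(0.053%) + 2.576 × 3.03% = 7.752%.
On $8,000,000: 0.07752 × $8,000,000 = $620,160.

$620,000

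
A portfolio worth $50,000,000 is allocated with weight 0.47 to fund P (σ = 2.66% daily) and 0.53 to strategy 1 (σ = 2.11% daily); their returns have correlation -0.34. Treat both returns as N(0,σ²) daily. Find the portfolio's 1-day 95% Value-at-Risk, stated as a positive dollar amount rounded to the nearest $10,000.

σ_p² = 0.47²·2.66² + 0.53²·2.11² + 2·-0.34·0.47·0.53·2.66·2.11 = 1.8629 (%²).
σ_p = √1.8629 = 1.365%.
At 95%, z = 1.645.
VaR = 1.645 × 1.365% = 2.245%; on $50,000,000 that is $1,122,500.

$1,120,000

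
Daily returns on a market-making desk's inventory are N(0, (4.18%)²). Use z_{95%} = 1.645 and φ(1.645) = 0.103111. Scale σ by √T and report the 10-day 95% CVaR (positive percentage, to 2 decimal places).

σ_{10d} = 4.18% × √10 = 13.218%.
ES multiplier = φ(z)/(1−α) = 0.103111/0.05 = 2.062.
ES = 13.218% × 2.062 = 27.256%.

27.26%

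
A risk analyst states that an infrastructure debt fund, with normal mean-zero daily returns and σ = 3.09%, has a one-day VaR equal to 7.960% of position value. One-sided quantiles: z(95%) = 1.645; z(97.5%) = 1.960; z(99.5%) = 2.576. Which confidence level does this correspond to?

Implied z = VaR/σ = 7.960 / 3.09 = 2.576.
This matches z(99.5%) = 2.576.

99.5%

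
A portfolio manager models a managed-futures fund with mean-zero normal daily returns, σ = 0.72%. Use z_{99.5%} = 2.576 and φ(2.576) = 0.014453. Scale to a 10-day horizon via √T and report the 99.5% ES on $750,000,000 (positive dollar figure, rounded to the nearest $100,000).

$49,400,000

σ_{10d} = 0.72% × √10 = 2.277%.
ES multiplier = φ(z)/(1−α) = 0.014453/0.005 = 2.891.
ES = 2.277% × 2.891 = 6.583%; on $750,000,000: $49,372,500.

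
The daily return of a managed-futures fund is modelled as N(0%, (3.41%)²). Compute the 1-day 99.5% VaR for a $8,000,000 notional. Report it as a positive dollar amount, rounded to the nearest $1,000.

$703,000

At 99.5% one-sided, z = 2.576.
VaR = z·σ = 2.576 × 3.41% = 8.784%.
On $8,000,000: 0.08784 × $8,000,000 = $702,720.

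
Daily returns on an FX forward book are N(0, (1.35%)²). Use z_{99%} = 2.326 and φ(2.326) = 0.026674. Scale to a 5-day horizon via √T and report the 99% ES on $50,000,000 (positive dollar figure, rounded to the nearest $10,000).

σ_{5d} = 1.35% × √5 = 3.019%.
ES multiplier = φ(z)/(1−α) = 0.026674/0.01 = 2.667.
ES = 3.019% × 2.667 = 8.052%; on $50,000,000: $4,026,000.

$4,030,000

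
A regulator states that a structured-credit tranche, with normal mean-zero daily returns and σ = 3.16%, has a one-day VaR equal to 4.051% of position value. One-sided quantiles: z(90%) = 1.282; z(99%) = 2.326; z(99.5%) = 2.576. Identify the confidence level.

Implied z = VaR/σ = 4.051 / 3.16 = 1.282.
This matches z(90%) = 1.282.

90%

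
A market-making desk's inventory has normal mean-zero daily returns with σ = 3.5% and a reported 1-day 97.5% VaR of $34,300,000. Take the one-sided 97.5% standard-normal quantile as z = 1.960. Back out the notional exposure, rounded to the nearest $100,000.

VaR as a fraction of value: z·σ = 1.960 × 3.5% = 6.86%.
Position = $34,300,000 / 0.0686 = $500,000,000.

$500,000,000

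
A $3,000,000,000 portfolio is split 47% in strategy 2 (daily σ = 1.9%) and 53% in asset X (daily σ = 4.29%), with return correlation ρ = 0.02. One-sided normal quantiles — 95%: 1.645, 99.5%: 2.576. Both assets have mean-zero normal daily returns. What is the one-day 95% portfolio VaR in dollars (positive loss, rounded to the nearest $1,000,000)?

σ_p² = 0.47²·1.9² + 0.53²·4.29² + 2·0.02·0.47·0.53·1.9·4.29 = 6.0484 (%²).
σ_p = √6.0484 = 2.459%.
VaR = 1.645 × 2.459% = 4.045%; on $3,000,000,000 that is $121,350,000.

$121,000,000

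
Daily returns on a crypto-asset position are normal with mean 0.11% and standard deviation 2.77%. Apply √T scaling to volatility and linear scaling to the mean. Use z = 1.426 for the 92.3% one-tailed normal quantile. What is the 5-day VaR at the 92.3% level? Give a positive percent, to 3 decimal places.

8.283%

σ_{5d} = 2.77% × √5 = 6.194%; μ_{5d} = 5 × 0.11% = 0.550%.
VaR = −(0.550%) + 1.426 × 6.194% = 8.283%.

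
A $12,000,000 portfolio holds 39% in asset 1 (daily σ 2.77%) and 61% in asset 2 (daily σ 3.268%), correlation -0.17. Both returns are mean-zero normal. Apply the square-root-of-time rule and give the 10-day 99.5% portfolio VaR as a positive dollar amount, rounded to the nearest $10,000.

σ_p = √(0.39²·2.77² + 0.61²·3.268² + 2·-0.17·0.39·0.61·2.77·3.268) = 2.100%.
σ_{10d} = 2.100% × √10 = 6.641%.
z(99.5%) = 2.576.
VaR = 2.576 × 6.641% = 17.107%; on $12,000,000 that is $2,052,840.

$2,050,000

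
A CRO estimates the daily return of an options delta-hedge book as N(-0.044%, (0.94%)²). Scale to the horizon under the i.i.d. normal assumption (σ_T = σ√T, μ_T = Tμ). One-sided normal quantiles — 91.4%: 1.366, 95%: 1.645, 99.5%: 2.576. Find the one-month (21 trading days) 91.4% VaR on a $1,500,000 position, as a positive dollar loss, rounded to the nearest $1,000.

$102,000

σ_{21d} = 0.94% × √21 = 4.308%; μ_{21d} = 21 × -0.044% = -0.924%.
VaR = −(-0.924%) + 1.366 × 4.308% = 6.809%.
On $1,500,000: 0.06809 × $1,500,000 = $102,135.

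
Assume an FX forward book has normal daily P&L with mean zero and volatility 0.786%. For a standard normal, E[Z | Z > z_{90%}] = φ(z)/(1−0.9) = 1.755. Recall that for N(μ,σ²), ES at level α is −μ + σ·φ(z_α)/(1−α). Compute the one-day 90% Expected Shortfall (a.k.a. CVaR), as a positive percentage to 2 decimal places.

ES = 0.786% × 1.755 = 1.379%.

1.38%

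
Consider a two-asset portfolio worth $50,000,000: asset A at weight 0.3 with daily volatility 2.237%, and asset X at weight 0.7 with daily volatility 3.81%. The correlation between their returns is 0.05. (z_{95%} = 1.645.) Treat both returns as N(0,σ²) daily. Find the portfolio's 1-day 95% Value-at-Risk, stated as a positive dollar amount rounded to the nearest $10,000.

σ_p² = 0.3²·2.237² + 0.7²·3.81² + 2·0.05·0.3·0.7·2.237·3.81 = 7.7422 (%²).
σ_p = √7.7422 = 2.782%.
VaR = 1.645 × 2.782% = 4.576%; on $50,000,000 that is $2,288,000.

$2,290,000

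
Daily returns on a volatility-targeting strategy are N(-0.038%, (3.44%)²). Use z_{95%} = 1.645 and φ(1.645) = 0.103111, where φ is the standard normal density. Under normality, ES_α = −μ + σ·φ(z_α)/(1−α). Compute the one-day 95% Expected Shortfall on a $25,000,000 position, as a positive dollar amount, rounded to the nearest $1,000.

Tail multiplier: φ(z)/(1−α) = 0.103111 / 0.05 = 2.062.
ES = −(-0.038%) + 3.44% × 2.062 = 7.131%.
On $25,000,000: 0.07131 × $25,000,000 = $1,782,750.

$1,783,000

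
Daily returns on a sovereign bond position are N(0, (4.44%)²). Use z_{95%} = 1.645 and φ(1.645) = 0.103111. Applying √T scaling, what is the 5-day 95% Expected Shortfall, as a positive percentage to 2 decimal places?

20.47%

σ_{5d} = 4.44% × √5 = 9.928%.
ES multiplier = φ(z)/(1−α) = 0.103111/0.05 = 2.062.
ES = 9.928% × 2.062 = 20.472%.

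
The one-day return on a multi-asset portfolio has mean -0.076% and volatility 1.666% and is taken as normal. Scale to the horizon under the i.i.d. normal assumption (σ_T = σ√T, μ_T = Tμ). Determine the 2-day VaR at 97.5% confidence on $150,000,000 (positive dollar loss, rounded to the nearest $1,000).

At 97.5%, z = 1.960.
σ_{2d} = 1.666% × √2 = 2.356%; μ_{2d} = 2 × -0.076% = -0.152%.
VaR = −(-0.152%) + 1.960 × 2.356% = 4.770%.
On $150,000,000: 0.04770 × $150,000,000 = $7,155,000.

$7,155,000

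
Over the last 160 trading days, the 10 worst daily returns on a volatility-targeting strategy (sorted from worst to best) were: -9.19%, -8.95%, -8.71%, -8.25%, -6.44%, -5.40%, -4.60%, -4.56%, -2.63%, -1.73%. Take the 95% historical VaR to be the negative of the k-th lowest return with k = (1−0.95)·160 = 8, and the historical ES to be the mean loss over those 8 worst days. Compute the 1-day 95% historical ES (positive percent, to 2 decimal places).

7.01%

The 8 worst returns sum to -56.10%.
ES = −(-56.10%) / 8 = 7.0125% ≈ 7.01%.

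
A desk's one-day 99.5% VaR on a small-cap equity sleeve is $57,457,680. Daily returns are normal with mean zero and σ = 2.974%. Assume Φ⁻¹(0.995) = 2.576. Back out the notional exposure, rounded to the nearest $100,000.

VaR as a fraction of value: z·σ = 2.576 × 2.974% = 7.66102%.
Position = $57,457,680 / 0.0766102 = $750,000,000.

$750,000,000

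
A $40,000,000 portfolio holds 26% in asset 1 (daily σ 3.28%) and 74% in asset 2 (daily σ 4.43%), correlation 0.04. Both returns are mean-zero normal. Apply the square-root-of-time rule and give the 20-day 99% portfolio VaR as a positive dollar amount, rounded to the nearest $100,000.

σ_p = √(0.26²·3.28² + 0.74²·4.43² + 2·0.04·0.26·0.74·3.28·4.43) = 3.420%.
σ_{20d} = 3.420% × √20 = 15.295%.
z(99%) = 2.326.
VaR = 2.326 × 15.295% = 35.576%; on $40,000,000 that is $14,230,400.

$14,200,000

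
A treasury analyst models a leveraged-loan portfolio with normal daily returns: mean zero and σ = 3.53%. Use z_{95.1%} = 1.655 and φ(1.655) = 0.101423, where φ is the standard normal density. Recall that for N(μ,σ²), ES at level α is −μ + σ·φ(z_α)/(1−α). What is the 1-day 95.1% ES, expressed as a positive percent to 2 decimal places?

Tail multiplier: φ(z)/(1−α) = 0.101423 / 0.049 = 2.070.
ES = 3.53% × 2.070 = 7.307%.

7.31%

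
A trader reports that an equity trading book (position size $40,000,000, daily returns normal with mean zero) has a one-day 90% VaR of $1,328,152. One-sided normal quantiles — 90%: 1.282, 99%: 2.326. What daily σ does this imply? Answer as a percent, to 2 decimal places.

2.59%

VaR as a fraction: $1,328,152 / $40,000,000 = 3.320%.
σ = VaR / z = 3.320% / 1.282 = 2.590%.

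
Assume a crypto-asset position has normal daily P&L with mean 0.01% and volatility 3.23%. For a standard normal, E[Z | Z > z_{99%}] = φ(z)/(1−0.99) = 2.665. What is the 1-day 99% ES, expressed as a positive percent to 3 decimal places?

ES = −(0.01%) + 3.23% × 2.665 = 8.598%.

8.598%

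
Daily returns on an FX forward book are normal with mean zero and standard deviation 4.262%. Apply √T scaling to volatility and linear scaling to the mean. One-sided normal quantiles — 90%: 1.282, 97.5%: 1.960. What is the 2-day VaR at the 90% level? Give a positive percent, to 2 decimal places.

σ_{2d} = 4.262% × √2 = 6.027%.
VaR = 1.282 × 6.027% = 7.727%.

7.73%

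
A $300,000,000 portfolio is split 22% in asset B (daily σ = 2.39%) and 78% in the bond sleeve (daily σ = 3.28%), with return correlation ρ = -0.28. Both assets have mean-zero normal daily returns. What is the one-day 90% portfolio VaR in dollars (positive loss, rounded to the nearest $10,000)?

σ_p² = 0.22²·2.39² + 0.78²·3.28² + 2·-0.28·0.22·0.78·2.39·3.28 = 6.0686 (%²).
σ_p = √6.0686 = 2.463%.
At 90%, z = 1.282.
VaR = 1.282 × 2.463% = 3.158%; on $300,000,000 that is $9,474,000.

$9,470,000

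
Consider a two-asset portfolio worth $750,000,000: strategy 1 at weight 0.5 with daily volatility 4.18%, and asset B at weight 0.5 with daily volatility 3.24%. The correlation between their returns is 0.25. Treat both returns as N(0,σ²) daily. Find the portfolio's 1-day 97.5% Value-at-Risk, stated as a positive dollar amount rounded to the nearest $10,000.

σ_p² = 0.5²·4.18² + 0.5²·3.24² + 2·0.25·0.5·0.5·4.18·3.24 = 8.6854 (%²).
σ_p = √8.6854 = 2.947%.
At 97.5%, z = 1.960.
VaR = 1.960 × 2.947% = 5.776%; on $750,000,000 that is $43,320,000.

$43,320,000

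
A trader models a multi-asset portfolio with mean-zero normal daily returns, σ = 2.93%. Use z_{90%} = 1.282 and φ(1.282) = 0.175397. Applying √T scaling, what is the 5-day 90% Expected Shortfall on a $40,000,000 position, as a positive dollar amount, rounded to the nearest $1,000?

σ_{5d} = 2.93% × √5 = 6.552%.
ES multiplier = φ(z)/(1−α) = 0.175397/0.1 = 1.754.
ES = 6.552% × 1.754 = 11.492%; on $40,000,000: $4,596,800.

$4,597,000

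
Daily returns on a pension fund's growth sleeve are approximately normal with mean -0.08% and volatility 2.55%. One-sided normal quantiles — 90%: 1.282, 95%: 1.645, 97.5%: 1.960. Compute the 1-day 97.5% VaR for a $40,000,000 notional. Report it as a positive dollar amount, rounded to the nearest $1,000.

VaR = −μ + z·σ = −(-0.08%) + 1.960 × 2.55% = 5.078%.
On $40,000,000: 0.05078 × $40,000,000 = $2,031,200.

$2,031,000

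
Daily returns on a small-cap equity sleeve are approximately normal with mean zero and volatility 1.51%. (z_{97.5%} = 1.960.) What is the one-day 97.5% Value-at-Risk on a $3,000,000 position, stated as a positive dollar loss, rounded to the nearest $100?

VaR = z·σ = 1.960 × 1.51% = 2.960%.
On $3,000,000: 0.02960 × $3,000,000 = $88,800.

$88,800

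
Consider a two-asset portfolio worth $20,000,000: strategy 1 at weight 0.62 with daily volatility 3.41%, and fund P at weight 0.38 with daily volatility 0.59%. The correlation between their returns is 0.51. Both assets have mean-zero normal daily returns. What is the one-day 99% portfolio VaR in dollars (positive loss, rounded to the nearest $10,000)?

σ_p² = 0.62²·3.41² + 0.38²·0.59² + 2·0.51·0.62·0.38·3.41·0.59 = 5.0036 (%²).
σ_p = √5.0036 = 2.237%.
At 99%, z = 2.326.
VaR = 2.326 × 2.237% = 5.203%; on $20,000,000 that is $1,040,600.

$1,040,000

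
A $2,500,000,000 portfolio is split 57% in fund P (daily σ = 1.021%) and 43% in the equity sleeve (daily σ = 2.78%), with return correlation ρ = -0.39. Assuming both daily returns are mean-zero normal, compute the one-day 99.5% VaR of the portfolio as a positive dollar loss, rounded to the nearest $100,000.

σ_p² = 0.57²·1.021² + 0.43²·2.78² + 2·-0.39·0.57·0.43·1.021·2.78 = 1.2250 (%²).
σ_p = √1.2250 = 1.107%.
At 99.5%, z = 2.576.
VaR = 2.576 × 1.107% = 2.852%; on $2,500,000,000 that is $71,300,000.

$71,300,000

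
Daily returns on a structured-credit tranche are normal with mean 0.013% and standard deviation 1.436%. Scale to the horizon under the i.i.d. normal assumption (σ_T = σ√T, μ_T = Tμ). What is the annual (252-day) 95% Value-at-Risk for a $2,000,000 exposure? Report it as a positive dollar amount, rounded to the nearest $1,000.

$684,000

At 95%, z = 1.645.
σ_{252d} = 1.436% × √252 = 22.796%; μ_{252d} = 252 × 0.013% = 3.276%.
VaR = −(3.276%) + 1.645 × 22.796% = 34.223%.
On $2,000,000: 0.34223 × $2,000,000 = $684,460.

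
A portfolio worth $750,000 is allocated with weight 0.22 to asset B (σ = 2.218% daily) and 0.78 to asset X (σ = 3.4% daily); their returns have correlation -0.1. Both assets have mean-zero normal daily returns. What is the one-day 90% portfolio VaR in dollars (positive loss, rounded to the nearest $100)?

$25,500

σ_p² = 0.22²·2.218² + 0.78²·3.4² + 2·-0.1·0.22·0.78·2.218·3.4 = 7.0124 (%²).
σ_p = √7.0124 = 2.648%.
At 90%, z = 1.282.
VaR = 1.282 × 2.648% = 3.395%; on $750,000 that is $25,462.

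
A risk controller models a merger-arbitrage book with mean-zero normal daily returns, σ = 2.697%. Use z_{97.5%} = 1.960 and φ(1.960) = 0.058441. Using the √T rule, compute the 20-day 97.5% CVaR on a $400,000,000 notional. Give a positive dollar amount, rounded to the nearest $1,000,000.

σ_{20d} = 2.697% × √20 = 12.061%.
ES multiplier = φ(z)/(1−α) = 0.058441/0.025 = 2.338.
ES = 12.061% × 2.338 = 28.199%; on $400,000,000: $112,796,000.

$113,000,000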